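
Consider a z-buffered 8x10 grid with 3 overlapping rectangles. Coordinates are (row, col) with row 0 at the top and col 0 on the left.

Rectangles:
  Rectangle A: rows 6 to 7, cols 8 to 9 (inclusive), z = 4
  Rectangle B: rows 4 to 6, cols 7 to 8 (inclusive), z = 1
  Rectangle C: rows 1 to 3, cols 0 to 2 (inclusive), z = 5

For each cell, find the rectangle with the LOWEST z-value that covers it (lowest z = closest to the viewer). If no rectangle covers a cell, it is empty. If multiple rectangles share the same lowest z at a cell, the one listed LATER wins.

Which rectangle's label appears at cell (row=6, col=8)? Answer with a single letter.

Check cell (6,8):
  A: rows 6-7 cols 8-9 z=4 -> covers; best now A (z=4)
  B: rows 4-6 cols 7-8 z=1 -> covers; best now B (z=1)
  C: rows 1-3 cols 0-2 -> outside (row miss)
Winner: B at z=1

Answer: B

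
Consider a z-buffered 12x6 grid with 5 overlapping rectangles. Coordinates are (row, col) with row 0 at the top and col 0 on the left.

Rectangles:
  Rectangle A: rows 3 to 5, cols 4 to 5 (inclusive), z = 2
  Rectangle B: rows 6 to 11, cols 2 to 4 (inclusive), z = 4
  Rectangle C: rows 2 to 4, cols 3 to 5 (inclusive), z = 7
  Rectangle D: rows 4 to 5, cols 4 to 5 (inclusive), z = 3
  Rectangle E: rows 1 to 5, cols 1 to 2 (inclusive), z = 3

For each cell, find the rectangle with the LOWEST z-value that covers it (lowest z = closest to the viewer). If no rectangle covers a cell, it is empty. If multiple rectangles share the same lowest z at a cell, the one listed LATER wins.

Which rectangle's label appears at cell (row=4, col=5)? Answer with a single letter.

Answer: A

Derivation:
Check cell (4,5):
  A: rows 3-5 cols 4-5 z=2 -> covers; best now A (z=2)
  B: rows 6-11 cols 2-4 -> outside (row miss)
  C: rows 2-4 cols 3-5 z=7 -> covers; best now A (z=2)
  D: rows 4-5 cols 4-5 z=3 -> covers; best now A (z=2)
  E: rows 1-5 cols 1-2 -> outside (col miss)
Winner: A at z=2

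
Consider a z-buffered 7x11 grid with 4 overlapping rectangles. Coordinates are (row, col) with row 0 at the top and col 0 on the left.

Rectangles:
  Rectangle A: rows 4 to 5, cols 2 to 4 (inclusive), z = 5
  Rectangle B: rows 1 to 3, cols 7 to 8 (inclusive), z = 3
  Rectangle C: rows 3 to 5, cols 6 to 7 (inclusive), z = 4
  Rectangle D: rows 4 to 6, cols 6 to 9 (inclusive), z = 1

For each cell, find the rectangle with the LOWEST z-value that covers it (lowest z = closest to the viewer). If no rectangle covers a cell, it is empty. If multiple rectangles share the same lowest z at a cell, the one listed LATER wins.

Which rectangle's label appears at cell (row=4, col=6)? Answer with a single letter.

Check cell (4,6):
  A: rows 4-5 cols 2-4 -> outside (col miss)
  B: rows 1-3 cols 7-8 -> outside (row miss)
  C: rows 3-5 cols 6-7 z=4 -> covers; best now C (z=4)
  D: rows 4-6 cols 6-9 z=1 -> covers; best now D (z=1)
Winner: D at z=1

Answer: D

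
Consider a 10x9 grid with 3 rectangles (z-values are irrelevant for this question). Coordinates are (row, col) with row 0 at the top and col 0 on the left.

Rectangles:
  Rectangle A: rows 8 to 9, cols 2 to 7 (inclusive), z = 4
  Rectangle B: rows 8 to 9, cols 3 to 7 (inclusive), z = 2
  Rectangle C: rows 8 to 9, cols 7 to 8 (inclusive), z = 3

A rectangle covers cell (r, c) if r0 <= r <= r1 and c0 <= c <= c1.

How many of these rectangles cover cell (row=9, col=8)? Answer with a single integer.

Check cell (9,8):
  A: rows 8-9 cols 2-7 -> outside (col miss)
  B: rows 8-9 cols 3-7 -> outside (col miss)
  C: rows 8-9 cols 7-8 -> covers
Count covering = 1

Answer: 1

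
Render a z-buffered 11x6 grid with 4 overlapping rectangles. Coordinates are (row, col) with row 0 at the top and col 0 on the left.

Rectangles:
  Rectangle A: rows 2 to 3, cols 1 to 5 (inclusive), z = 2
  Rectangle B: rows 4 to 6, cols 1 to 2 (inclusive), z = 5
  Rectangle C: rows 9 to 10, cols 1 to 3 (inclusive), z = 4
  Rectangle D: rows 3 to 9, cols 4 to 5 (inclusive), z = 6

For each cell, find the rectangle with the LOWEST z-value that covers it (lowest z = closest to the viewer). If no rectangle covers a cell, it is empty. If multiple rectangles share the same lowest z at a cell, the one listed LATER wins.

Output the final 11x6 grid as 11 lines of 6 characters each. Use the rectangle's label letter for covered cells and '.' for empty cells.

......
......
.AAAAA
.AAAAA
.BB.DD
.BB.DD
.BB.DD
....DD
....DD
.CCCDD
.CCC..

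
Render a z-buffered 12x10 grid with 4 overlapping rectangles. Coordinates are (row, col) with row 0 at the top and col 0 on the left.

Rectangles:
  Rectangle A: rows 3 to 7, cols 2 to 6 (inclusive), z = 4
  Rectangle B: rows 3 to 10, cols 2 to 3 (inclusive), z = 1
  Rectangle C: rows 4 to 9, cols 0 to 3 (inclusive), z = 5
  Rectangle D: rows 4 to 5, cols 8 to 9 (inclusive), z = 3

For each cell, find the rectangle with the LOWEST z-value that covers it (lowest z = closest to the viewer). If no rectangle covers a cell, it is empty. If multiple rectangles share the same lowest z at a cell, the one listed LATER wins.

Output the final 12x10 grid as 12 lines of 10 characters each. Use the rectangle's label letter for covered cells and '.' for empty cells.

..........
..........
..........
..BBAAA...
CCBBAAA.DD
CCBBAAA.DD
CCBBAAA...
CCBBAAA...
CCBB......
CCBB......
..BB......
..........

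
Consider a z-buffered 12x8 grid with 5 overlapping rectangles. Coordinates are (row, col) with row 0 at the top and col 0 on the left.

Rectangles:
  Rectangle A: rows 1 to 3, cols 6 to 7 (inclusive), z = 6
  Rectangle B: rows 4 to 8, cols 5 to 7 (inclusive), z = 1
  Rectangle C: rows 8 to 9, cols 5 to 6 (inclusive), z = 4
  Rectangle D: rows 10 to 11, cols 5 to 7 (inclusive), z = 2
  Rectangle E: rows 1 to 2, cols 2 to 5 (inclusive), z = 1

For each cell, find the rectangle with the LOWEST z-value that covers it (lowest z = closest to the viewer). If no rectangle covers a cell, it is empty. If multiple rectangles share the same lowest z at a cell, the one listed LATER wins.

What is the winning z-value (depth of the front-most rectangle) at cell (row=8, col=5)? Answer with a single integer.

Answer: 1

Derivation:
Check cell (8,5):
  A: rows 1-3 cols 6-7 -> outside (row miss)
  B: rows 4-8 cols 5-7 z=1 -> covers; best now B (z=1)
  C: rows 8-9 cols 5-6 z=4 -> covers; best now B (z=1)
  D: rows 10-11 cols 5-7 -> outside (row miss)
  E: rows 1-2 cols 2-5 -> outside (row miss)
Winner: B at z=1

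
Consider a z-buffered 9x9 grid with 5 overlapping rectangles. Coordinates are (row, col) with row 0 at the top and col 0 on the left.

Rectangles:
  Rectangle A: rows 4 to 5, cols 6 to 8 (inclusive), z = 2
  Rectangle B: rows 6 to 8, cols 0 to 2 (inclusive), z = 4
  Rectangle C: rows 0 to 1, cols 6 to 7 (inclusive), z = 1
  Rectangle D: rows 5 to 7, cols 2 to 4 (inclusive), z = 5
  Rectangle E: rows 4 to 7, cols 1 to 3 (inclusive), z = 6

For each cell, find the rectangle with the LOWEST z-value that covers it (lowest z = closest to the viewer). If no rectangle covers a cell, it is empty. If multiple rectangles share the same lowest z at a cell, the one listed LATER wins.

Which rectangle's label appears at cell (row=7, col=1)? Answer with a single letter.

Answer: B

Derivation:
Check cell (7,1):
  A: rows 4-5 cols 6-8 -> outside (row miss)
  B: rows 6-8 cols 0-2 z=4 -> covers; best now B (z=4)
  C: rows 0-1 cols 6-7 -> outside (row miss)
  D: rows 5-7 cols 2-4 -> outside (col miss)
  E: rows 4-7 cols 1-3 z=6 -> covers; best now B (z=4)
Winner: B at z=4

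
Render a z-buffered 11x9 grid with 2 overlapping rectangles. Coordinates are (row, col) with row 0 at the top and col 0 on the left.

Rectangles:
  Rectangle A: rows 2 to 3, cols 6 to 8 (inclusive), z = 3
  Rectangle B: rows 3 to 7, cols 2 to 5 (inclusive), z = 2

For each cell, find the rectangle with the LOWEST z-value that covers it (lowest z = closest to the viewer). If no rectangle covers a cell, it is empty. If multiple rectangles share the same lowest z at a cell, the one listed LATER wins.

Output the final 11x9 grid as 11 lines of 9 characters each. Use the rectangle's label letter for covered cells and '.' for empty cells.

.........
.........
......AAA
..BBBBAAA
..BBBB...
..BBBB...
..BBBB...
..BBBB...
.........
.........
.........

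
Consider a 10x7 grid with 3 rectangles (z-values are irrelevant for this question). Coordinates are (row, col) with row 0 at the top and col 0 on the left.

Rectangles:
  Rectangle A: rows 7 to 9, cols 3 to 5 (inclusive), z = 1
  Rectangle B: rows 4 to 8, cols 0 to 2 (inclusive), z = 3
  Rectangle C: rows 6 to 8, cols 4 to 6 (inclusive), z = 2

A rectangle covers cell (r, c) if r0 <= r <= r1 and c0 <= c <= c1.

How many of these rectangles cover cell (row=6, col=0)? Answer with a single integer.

Answer: 1

Derivation:
Check cell (6,0):
  A: rows 7-9 cols 3-5 -> outside (row miss)
  B: rows 4-8 cols 0-2 -> covers
  C: rows 6-8 cols 4-6 -> outside (col miss)
Count covering = 1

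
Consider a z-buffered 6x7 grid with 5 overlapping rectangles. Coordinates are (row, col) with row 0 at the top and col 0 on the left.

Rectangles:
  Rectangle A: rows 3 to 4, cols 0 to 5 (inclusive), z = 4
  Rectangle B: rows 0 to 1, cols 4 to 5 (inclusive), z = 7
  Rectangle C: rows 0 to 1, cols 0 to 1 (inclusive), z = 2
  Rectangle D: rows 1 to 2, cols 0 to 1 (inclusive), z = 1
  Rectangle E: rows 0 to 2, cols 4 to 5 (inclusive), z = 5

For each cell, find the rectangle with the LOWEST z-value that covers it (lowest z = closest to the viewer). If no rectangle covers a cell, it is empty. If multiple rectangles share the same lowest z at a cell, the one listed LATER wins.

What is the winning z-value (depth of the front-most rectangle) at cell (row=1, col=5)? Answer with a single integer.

Answer: 5

Derivation:
Check cell (1,5):
  A: rows 3-4 cols 0-5 -> outside (row miss)
  B: rows 0-1 cols 4-5 z=7 -> covers; best now B (z=7)
  C: rows 0-1 cols 0-1 -> outside (col miss)
  D: rows 1-2 cols 0-1 -> outside (col miss)
  E: rows 0-2 cols 4-5 z=5 -> covers; best now E (z=5)
Winner: E at z=5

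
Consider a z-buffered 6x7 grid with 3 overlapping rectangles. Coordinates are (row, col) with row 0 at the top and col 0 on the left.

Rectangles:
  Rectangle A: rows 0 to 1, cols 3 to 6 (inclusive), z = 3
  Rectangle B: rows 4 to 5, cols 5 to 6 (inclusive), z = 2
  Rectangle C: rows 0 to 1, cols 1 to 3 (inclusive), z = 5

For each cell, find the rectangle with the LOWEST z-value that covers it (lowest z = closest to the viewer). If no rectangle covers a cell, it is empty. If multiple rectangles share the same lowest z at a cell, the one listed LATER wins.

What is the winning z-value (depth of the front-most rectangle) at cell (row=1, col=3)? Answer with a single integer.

Check cell (1,3):
  A: rows 0-1 cols 3-6 z=3 -> covers; best now A (z=3)
  B: rows 4-5 cols 5-6 -> outside (row miss)
  C: rows 0-1 cols 1-3 z=5 -> covers; best now A (z=3)
Winner: A at z=3

Answer: 3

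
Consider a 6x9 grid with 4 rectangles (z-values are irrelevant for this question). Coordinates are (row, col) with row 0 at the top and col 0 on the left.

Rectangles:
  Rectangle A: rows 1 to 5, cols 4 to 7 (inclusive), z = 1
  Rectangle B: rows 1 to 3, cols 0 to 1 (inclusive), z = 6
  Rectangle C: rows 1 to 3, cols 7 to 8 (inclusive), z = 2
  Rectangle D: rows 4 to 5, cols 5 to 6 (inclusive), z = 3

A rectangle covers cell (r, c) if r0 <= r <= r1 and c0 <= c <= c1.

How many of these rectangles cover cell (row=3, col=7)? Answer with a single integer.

Answer: 2

Derivation:
Check cell (3,7):
  A: rows 1-5 cols 4-7 -> covers
  B: rows 1-3 cols 0-1 -> outside (col miss)
  C: rows 1-3 cols 7-8 -> covers
  D: rows 4-5 cols 5-6 -> outside (row miss)
Count covering = 2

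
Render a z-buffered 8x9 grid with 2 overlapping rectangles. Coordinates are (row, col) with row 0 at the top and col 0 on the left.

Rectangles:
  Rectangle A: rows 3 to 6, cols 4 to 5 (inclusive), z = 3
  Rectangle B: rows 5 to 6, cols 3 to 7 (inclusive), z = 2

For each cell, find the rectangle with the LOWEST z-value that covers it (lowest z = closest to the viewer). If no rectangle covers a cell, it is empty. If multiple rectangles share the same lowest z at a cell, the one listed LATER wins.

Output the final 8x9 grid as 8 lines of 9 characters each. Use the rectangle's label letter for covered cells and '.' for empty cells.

.........
.........
.........
....AA...
....AA...
...BBBBB.
...BBBBB.
.........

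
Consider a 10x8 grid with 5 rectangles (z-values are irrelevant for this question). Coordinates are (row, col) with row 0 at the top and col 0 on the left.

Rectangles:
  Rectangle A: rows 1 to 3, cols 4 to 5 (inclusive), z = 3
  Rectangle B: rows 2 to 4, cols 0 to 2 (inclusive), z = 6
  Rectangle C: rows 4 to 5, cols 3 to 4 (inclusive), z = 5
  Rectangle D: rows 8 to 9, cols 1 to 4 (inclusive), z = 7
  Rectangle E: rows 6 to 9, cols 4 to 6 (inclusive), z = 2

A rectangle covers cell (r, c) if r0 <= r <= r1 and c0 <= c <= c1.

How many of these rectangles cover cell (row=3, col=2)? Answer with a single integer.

Check cell (3,2):
  A: rows 1-3 cols 4-5 -> outside (col miss)
  B: rows 2-4 cols 0-2 -> covers
  C: rows 4-5 cols 3-4 -> outside (row miss)
  D: rows 8-9 cols 1-4 -> outside (row miss)
  E: rows 6-9 cols 4-6 -> outside (row miss)
Count covering = 1

Answer: 1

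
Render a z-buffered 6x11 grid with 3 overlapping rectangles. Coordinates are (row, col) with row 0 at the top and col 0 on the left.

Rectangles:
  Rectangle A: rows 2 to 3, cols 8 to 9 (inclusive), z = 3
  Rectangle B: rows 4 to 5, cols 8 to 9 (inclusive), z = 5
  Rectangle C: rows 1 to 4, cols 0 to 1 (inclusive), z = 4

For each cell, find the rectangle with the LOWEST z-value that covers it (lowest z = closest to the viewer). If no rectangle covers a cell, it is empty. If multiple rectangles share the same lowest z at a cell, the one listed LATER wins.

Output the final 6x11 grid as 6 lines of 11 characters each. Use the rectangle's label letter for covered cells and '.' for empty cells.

...........
CC.........
CC......AA.
CC......AA.
CC......BB.
........BB.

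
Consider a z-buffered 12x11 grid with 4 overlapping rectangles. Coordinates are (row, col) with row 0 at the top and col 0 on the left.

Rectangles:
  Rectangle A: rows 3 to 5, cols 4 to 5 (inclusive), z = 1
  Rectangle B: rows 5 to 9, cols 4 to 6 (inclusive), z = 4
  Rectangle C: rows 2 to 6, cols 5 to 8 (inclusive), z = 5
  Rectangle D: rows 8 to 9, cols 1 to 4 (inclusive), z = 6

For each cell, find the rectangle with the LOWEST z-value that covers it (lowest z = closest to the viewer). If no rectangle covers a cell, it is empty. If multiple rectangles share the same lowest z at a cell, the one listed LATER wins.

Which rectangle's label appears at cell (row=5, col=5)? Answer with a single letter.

Check cell (5,5):
  A: rows 3-5 cols 4-5 z=1 -> covers; best now A (z=1)
  B: rows 5-9 cols 4-6 z=4 -> covers; best now A (z=1)
  C: rows 2-6 cols 5-8 z=5 -> covers; best now A (z=1)
  D: rows 8-9 cols 1-4 -> outside (row miss)
Winner: A at z=1

Answer: A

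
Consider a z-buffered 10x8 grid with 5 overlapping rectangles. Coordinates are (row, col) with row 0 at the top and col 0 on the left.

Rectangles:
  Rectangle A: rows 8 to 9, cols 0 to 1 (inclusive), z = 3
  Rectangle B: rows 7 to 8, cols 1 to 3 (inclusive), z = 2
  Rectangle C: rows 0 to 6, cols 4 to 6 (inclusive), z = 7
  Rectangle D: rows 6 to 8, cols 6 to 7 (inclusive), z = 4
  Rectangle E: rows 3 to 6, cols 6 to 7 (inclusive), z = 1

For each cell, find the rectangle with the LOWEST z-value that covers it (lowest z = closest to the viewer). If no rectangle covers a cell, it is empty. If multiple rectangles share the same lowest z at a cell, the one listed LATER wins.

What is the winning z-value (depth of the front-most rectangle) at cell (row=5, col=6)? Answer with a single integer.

Answer: 1

Derivation:
Check cell (5,6):
  A: rows 8-9 cols 0-1 -> outside (row miss)
  B: rows 7-8 cols 1-3 -> outside (row miss)
  C: rows 0-6 cols 4-6 z=7 -> covers; best now C (z=7)
  D: rows 6-8 cols 6-7 -> outside (row miss)
  E: rows 3-6 cols 6-7 z=1 -> covers; best now E (z=1)
Winner: E at z=1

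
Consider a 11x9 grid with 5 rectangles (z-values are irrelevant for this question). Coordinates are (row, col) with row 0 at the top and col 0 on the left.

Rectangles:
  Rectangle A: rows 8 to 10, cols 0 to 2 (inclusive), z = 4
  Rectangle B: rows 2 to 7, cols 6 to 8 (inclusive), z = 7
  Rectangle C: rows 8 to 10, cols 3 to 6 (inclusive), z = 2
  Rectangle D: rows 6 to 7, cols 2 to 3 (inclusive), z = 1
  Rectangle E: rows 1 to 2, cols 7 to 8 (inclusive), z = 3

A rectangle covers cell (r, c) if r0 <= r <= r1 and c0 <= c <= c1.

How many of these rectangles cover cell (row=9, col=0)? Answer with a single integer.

Check cell (9,0):
  A: rows 8-10 cols 0-2 -> covers
  B: rows 2-7 cols 6-8 -> outside (row miss)
  C: rows 8-10 cols 3-6 -> outside (col miss)
  D: rows 6-7 cols 2-3 -> outside (row miss)
  E: rows 1-2 cols 7-8 -> outside (row miss)
Count covering = 1

Answer: 1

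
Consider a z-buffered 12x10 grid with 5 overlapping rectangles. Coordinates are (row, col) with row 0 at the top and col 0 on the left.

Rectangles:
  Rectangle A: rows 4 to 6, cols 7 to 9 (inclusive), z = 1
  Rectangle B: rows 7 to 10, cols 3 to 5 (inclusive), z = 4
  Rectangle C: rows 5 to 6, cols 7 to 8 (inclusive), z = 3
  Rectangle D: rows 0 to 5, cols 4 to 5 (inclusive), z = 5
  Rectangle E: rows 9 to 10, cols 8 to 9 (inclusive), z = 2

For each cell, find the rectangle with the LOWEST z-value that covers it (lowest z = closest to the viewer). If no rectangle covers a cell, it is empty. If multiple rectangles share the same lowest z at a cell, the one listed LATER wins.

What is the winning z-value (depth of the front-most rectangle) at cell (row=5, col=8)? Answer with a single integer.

Answer: 1

Derivation:
Check cell (5,8):
  A: rows 4-6 cols 7-9 z=1 -> covers; best now A (z=1)
  B: rows 7-10 cols 3-5 -> outside (row miss)
  C: rows 5-6 cols 7-8 z=3 -> covers; best now A (z=1)
  D: rows 0-5 cols 4-5 -> outside (col miss)
  E: rows 9-10 cols 8-9 -> outside (row miss)
Winner: A at z=1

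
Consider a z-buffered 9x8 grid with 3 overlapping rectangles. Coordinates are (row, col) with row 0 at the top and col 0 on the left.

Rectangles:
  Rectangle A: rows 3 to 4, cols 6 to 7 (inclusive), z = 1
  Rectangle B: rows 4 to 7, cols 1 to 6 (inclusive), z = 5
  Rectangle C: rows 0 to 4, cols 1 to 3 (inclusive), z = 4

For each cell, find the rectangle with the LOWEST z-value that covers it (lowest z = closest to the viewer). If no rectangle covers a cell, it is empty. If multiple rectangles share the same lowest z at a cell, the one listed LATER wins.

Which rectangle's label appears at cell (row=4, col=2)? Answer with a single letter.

Check cell (4,2):
  A: rows 3-4 cols 6-7 -> outside (col miss)
  B: rows 4-7 cols 1-6 z=5 -> covers; best now B (z=5)
  C: rows 0-4 cols 1-3 z=4 -> covers; best now C (z=4)
Winner: C at z=4

Answer: C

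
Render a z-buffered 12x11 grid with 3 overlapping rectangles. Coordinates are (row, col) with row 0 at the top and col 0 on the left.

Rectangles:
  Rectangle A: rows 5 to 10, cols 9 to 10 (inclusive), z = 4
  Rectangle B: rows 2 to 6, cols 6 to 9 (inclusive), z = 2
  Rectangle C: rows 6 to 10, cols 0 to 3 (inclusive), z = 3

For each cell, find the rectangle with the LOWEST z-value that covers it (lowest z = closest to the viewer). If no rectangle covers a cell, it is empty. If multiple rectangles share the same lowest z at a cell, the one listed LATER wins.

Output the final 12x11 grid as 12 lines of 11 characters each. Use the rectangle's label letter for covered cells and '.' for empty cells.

...........
...........
......BBBB.
......BBBB.
......BBBB.
......BBBBA
CCCC..BBBBA
CCCC.....AA
CCCC.....AA
CCCC.....AA
CCCC.....AA
...........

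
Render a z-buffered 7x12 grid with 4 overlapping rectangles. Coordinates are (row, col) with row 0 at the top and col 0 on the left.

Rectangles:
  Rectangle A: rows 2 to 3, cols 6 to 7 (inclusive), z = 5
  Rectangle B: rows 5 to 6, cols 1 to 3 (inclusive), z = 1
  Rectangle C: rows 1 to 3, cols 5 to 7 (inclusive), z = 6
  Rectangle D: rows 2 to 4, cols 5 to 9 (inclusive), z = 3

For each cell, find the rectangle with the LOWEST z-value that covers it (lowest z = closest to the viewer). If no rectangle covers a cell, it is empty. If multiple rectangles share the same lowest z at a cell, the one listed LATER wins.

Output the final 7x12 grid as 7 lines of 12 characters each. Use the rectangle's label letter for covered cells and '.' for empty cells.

............
.....CCC....
.....DDDDD..
.....DDDDD..
.....DDDDD..
.BBB........
.BBB........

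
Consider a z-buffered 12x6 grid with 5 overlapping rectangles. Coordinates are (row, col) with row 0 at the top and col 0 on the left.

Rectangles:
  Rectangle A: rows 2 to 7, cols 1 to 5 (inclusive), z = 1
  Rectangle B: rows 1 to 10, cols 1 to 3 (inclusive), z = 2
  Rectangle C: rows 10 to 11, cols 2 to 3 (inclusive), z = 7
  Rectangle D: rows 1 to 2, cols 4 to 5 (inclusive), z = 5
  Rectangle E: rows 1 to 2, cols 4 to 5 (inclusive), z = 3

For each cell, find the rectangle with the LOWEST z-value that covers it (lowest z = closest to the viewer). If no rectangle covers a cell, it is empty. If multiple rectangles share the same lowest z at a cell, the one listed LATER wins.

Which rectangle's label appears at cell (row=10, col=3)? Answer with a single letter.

Check cell (10,3):
  A: rows 2-7 cols 1-5 -> outside (row miss)
  B: rows 1-10 cols 1-3 z=2 -> covers; best now B (z=2)
  C: rows 10-11 cols 2-3 z=7 -> covers; best now B (z=2)
  D: rows 1-2 cols 4-5 -> outside (row miss)
  E: rows 1-2 cols 4-5 -> outside (row miss)
Winner: B at z=2

Answer: B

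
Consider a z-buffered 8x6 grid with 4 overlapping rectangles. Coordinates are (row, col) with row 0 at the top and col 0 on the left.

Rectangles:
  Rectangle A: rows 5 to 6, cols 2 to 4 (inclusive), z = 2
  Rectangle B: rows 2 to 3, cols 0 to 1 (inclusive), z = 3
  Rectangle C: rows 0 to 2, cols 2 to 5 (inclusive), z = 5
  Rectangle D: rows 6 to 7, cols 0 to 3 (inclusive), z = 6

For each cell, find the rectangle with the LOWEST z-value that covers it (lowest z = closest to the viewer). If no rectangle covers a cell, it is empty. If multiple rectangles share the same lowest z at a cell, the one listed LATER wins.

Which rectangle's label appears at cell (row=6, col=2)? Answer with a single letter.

Answer: A

Derivation:
Check cell (6,2):
  A: rows 5-6 cols 2-4 z=2 -> covers; best now A (z=2)
  B: rows 2-3 cols 0-1 -> outside (row miss)
  C: rows 0-2 cols 2-5 -> outside (row miss)
  D: rows 6-7 cols 0-3 z=6 -> covers; best now A (z=2)
Winner: A at z=2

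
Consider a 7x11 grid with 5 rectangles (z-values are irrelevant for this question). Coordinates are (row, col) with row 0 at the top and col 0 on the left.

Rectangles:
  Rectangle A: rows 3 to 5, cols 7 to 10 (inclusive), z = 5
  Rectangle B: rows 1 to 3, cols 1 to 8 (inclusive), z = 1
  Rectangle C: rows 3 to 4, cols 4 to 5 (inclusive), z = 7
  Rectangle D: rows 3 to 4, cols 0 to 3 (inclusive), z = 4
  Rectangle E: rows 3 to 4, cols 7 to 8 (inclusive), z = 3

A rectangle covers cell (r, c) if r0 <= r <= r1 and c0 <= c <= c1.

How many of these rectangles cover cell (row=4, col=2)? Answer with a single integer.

Answer: 1

Derivation:
Check cell (4,2):
  A: rows 3-5 cols 7-10 -> outside (col miss)
  B: rows 1-3 cols 1-8 -> outside (row miss)
  C: rows 3-4 cols 4-5 -> outside (col miss)
  D: rows 3-4 cols 0-3 -> covers
  E: rows 3-4 cols 7-8 -> outside (col miss)
Count covering = 1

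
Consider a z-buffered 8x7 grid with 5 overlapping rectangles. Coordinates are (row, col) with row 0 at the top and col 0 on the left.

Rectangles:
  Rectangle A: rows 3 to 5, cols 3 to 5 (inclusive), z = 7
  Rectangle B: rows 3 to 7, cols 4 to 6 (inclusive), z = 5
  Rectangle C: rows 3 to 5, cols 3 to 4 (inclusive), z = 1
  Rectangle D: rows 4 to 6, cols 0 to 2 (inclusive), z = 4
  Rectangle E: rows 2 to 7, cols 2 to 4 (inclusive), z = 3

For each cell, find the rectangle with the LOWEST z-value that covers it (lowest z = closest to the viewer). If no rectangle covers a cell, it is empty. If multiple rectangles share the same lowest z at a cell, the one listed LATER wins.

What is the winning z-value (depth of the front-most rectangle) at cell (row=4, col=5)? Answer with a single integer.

Check cell (4,5):
  A: rows 3-5 cols 3-5 z=7 -> covers; best now A (z=7)
  B: rows 3-7 cols 4-6 z=5 -> covers; best now B (z=5)
  C: rows 3-5 cols 3-4 -> outside (col miss)
  D: rows 4-6 cols 0-2 -> outside (col miss)
  E: rows 2-7 cols 2-4 -> outside (col miss)
Winner: B at z=5

Answer: 5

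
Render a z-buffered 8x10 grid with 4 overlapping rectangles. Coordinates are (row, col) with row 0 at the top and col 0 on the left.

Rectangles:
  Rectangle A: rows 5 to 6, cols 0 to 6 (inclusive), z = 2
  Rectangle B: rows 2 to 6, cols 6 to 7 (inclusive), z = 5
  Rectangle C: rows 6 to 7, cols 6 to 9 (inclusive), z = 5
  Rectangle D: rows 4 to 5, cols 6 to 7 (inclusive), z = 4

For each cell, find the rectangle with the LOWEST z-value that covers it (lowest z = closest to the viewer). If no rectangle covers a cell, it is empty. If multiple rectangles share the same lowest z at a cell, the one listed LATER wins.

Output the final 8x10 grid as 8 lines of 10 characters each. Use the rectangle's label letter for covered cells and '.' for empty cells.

..........
..........
......BB..
......BB..
......DD..
AAAAAAAD..
AAAAAAACCC
......CCCC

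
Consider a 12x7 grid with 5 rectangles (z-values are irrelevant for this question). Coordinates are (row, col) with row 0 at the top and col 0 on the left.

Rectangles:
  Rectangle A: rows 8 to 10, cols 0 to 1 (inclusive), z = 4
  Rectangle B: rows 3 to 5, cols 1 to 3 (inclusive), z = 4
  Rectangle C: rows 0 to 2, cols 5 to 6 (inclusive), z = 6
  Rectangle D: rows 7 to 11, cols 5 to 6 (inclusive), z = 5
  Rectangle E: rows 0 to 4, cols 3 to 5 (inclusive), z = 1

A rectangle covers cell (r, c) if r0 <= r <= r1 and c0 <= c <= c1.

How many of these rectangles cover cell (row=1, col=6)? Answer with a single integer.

Answer: 1

Derivation:
Check cell (1,6):
  A: rows 8-10 cols 0-1 -> outside (row miss)
  B: rows 3-5 cols 1-3 -> outside (row miss)
  C: rows 0-2 cols 5-6 -> covers
  D: rows 7-11 cols 5-6 -> outside (row miss)
  E: rows 0-4 cols 3-5 -> outside (col miss)
Count covering = 1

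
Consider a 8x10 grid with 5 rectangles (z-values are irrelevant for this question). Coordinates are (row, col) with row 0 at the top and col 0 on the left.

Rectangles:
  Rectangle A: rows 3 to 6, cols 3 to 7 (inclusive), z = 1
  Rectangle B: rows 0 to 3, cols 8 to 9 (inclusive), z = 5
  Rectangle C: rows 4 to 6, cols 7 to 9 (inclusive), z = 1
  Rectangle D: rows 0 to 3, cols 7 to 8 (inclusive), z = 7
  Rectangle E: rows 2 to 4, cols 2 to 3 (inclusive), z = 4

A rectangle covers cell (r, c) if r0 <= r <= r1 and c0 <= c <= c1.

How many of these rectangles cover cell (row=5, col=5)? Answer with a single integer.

Check cell (5,5):
  A: rows 3-6 cols 3-7 -> covers
  B: rows 0-3 cols 8-9 -> outside (row miss)
  C: rows 4-6 cols 7-9 -> outside (col miss)
  D: rows 0-3 cols 7-8 -> outside (row miss)
  E: rows 2-4 cols 2-3 -> outside (row miss)
Count covering = 1

Answer: 1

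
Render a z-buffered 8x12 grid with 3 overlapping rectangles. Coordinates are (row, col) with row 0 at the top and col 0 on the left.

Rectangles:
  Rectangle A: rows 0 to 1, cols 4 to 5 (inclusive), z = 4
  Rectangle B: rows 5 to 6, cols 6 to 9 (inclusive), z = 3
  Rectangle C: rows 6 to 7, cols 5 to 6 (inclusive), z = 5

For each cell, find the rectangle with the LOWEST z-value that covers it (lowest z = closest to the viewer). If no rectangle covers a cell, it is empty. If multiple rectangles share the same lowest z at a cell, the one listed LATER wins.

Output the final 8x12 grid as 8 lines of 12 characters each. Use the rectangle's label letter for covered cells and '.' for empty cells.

....AA......
....AA......
............
............
............
......BBBB..
.....CBBBB..
.....CC.....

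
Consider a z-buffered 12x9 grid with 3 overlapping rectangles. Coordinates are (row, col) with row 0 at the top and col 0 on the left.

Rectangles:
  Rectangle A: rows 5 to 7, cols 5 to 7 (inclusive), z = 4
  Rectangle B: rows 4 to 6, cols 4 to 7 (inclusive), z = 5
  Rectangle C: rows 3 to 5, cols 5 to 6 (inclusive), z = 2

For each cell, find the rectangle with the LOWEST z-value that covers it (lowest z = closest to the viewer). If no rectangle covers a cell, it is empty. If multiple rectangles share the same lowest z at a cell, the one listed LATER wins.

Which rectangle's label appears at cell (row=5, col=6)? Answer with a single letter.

Answer: C

Derivation:
Check cell (5,6):
  A: rows 5-7 cols 5-7 z=4 -> covers; best now A (z=4)
  B: rows 4-6 cols 4-7 z=5 -> covers; best now A (z=4)
  C: rows 3-5 cols 5-6 z=2 -> covers; best now C (z=2)
Winner: C at z=2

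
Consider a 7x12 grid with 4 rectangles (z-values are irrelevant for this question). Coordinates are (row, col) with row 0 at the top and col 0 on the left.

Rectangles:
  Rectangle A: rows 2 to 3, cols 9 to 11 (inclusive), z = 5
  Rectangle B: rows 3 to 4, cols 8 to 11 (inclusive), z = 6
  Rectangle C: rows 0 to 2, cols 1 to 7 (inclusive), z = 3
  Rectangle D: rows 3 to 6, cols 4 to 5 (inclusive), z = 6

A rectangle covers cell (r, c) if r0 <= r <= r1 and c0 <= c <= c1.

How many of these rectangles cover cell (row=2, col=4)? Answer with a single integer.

Check cell (2,4):
  A: rows 2-3 cols 9-11 -> outside (col miss)
  B: rows 3-4 cols 8-11 -> outside (row miss)
  C: rows 0-2 cols 1-7 -> covers
  D: rows 3-6 cols 4-5 -> outside (row miss)
Count covering = 1

Answer: 1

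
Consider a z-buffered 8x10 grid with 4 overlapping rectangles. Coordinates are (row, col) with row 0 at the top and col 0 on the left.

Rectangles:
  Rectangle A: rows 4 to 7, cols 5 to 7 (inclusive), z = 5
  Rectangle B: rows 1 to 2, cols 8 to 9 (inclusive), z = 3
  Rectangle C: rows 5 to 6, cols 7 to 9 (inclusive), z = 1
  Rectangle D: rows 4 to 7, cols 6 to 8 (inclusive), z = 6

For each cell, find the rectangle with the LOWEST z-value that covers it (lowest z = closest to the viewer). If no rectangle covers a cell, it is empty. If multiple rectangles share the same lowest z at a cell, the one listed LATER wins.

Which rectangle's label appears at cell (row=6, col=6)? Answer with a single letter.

Check cell (6,6):
  A: rows 4-7 cols 5-7 z=5 -> covers; best now A (z=5)
  B: rows 1-2 cols 8-9 -> outside (row miss)
  C: rows 5-6 cols 7-9 -> outside (col miss)
  D: rows 4-7 cols 6-8 z=6 -> covers; best now A (z=5)
Winner: A at z=5

Answer: A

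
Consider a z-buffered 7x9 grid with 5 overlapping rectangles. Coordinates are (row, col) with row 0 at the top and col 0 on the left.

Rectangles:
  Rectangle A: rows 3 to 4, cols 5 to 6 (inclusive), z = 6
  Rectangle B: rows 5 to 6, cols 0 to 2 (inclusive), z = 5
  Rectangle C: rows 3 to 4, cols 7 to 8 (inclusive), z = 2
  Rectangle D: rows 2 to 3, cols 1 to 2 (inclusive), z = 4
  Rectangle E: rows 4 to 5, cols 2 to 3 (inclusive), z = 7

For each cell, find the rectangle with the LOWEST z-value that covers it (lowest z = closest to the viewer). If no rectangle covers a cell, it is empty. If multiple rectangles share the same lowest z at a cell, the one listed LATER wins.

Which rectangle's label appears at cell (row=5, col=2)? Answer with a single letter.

Answer: B

Derivation:
Check cell (5,2):
  A: rows 3-4 cols 5-6 -> outside (row miss)
  B: rows 5-6 cols 0-2 z=5 -> covers; best now B (z=5)
  C: rows 3-4 cols 7-8 -> outside (row miss)
  D: rows 2-3 cols 1-2 -> outside (row miss)
  E: rows 4-5 cols 2-3 z=7 -> covers; best now B (z=5)
Winner: B at z=5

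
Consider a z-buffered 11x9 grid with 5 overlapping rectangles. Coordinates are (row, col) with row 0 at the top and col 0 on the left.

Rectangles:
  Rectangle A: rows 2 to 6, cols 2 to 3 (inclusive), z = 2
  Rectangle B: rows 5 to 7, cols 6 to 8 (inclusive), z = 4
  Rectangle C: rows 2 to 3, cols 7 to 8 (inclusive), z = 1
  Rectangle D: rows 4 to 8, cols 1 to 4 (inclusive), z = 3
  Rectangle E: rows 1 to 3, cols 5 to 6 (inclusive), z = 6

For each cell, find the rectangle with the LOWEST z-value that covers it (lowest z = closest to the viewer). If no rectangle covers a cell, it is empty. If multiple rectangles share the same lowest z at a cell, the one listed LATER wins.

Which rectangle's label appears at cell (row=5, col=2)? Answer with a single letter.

Check cell (5,2):
  A: rows 2-6 cols 2-3 z=2 -> covers; best now A (z=2)
  B: rows 5-7 cols 6-8 -> outside (col miss)
  C: rows 2-3 cols 7-8 -> outside (row miss)
  D: rows 4-8 cols 1-4 z=3 -> covers; best now A (z=2)
  E: rows 1-3 cols 5-6 -> outside (row miss)
Winner: A at z=2

Answer: A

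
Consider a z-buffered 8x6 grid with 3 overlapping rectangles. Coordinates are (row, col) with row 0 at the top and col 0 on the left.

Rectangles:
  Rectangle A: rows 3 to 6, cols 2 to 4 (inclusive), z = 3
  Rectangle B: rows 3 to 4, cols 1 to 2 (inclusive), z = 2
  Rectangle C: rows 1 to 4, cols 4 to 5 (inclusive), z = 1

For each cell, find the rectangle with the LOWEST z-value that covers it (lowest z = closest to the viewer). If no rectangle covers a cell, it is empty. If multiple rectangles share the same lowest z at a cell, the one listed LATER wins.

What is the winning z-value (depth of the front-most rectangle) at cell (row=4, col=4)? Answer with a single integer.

Answer: 1

Derivation:
Check cell (4,4):
  A: rows 3-6 cols 2-4 z=3 -> covers; best now A (z=3)
  B: rows 3-4 cols 1-2 -> outside (col miss)
  C: rows 1-4 cols 4-5 z=1 -> covers; best now C (z=1)
Winner: C at z=1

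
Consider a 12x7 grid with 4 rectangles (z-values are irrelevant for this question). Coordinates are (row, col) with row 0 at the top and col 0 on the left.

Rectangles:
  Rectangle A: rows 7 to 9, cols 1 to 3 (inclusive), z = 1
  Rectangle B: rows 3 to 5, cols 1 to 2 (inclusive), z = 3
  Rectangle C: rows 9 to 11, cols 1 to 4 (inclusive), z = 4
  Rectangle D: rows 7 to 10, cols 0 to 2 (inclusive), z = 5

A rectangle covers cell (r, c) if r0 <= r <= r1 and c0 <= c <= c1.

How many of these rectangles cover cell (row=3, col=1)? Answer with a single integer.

Answer: 1

Derivation:
Check cell (3,1):
  A: rows 7-9 cols 1-3 -> outside (row miss)
  B: rows 3-5 cols 1-2 -> covers
  C: rows 9-11 cols 1-4 -> outside (row miss)
  D: rows 7-10 cols 0-2 -> outside (row miss)
Count covering = 1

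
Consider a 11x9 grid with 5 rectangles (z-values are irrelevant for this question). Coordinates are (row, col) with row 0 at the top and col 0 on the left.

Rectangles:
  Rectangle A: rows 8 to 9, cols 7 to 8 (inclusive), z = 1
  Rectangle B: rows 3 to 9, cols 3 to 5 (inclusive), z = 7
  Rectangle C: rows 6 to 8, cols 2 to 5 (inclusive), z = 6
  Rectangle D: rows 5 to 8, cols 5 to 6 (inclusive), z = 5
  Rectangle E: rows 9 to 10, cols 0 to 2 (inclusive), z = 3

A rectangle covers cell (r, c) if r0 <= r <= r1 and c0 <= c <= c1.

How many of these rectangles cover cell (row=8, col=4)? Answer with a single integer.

Check cell (8,4):
  A: rows 8-9 cols 7-8 -> outside (col miss)
  B: rows 3-9 cols 3-5 -> covers
  C: rows 6-8 cols 2-5 -> covers
  D: rows 5-8 cols 5-6 -> outside (col miss)
  E: rows 9-10 cols 0-2 -> outside (row miss)
Count covering = 2

Answer: 2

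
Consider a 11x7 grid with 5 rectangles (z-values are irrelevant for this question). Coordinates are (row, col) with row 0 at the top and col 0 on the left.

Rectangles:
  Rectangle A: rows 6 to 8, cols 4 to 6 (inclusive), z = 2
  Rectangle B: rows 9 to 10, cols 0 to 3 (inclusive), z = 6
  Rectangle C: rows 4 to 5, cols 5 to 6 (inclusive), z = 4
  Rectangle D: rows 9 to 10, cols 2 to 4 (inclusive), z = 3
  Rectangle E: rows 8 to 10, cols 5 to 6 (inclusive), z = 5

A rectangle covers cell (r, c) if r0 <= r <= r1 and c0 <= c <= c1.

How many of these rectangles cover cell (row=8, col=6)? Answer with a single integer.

Answer: 2

Derivation:
Check cell (8,6):
  A: rows 6-8 cols 4-6 -> covers
  B: rows 9-10 cols 0-3 -> outside (row miss)
  C: rows 4-5 cols 5-6 -> outside (row miss)
  D: rows 9-10 cols 2-4 -> outside (row miss)
  E: rows 8-10 cols 5-6 -> covers
Count covering = 2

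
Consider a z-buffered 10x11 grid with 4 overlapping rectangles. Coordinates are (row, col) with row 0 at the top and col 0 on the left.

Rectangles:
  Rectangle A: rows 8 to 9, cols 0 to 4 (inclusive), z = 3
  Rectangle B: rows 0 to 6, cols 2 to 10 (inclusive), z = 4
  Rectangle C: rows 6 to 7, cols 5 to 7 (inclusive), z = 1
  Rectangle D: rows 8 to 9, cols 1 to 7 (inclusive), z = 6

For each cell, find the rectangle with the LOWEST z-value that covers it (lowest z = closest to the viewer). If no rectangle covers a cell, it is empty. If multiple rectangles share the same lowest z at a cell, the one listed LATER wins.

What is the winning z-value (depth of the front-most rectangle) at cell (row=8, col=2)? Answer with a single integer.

Answer: 3

Derivation:
Check cell (8,2):
  A: rows 8-9 cols 0-4 z=3 -> covers; best now A (z=3)
  B: rows 0-6 cols 2-10 -> outside (row miss)
  C: rows 6-7 cols 5-7 -> outside (row miss)
  D: rows 8-9 cols 1-7 z=6 -> covers; best now A (z=3)
Winner: A at z=3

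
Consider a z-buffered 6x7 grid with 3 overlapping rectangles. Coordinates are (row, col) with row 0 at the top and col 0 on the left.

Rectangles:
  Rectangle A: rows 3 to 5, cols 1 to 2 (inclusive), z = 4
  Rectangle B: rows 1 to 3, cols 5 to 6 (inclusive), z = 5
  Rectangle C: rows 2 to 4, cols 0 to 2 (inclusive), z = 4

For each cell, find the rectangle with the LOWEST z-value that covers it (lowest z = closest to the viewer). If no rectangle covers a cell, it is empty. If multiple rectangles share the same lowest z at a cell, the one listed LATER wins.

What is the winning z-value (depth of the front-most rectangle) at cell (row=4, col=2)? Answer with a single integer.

Check cell (4,2):
  A: rows 3-5 cols 1-2 z=4 -> covers; best now A (z=4)
  B: rows 1-3 cols 5-6 -> outside (row miss)
  C: rows 2-4 cols 0-2 z=4 -> covers; best now C (z=4)
Winner: C at z=4

Answer: 4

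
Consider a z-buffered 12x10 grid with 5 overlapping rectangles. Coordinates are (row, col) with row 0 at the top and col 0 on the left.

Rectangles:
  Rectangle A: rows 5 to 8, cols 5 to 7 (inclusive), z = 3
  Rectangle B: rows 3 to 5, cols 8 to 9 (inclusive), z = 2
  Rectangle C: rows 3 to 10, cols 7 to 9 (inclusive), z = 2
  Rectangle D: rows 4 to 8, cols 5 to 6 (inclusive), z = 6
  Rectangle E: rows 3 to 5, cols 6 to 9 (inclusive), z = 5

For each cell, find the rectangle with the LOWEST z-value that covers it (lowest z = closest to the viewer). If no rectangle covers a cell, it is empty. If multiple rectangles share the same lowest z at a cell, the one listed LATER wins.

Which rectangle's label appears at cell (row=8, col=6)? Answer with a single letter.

Answer: A

Derivation:
Check cell (8,6):
  A: rows 5-8 cols 5-7 z=3 -> covers; best now A (z=3)
  B: rows 3-5 cols 8-9 -> outside (row miss)
  C: rows 3-10 cols 7-9 -> outside (col miss)
  D: rows 4-8 cols 5-6 z=6 -> covers; best now A (z=3)
  E: rows 3-5 cols 6-9 -> outside (row miss)
Winner: A at z=3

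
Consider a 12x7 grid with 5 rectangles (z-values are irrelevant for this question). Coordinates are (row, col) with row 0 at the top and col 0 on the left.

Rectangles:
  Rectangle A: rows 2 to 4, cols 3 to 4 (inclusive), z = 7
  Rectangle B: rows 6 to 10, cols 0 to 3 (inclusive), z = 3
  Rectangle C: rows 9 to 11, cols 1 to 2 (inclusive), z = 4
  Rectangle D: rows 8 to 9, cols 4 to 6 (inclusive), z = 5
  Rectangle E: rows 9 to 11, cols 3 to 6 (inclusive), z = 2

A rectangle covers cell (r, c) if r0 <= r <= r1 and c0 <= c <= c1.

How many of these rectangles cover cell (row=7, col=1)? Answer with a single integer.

Answer: 1

Derivation:
Check cell (7,1):
  A: rows 2-4 cols 3-4 -> outside (row miss)
  B: rows 6-10 cols 0-3 -> covers
  C: rows 9-11 cols 1-2 -> outside (row miss)
  D: rows 8-9 cols 4-6 -> outside (row miss)
  E: rows 9-11 cols 3-6 -> outside (row miss)
Count covering = 1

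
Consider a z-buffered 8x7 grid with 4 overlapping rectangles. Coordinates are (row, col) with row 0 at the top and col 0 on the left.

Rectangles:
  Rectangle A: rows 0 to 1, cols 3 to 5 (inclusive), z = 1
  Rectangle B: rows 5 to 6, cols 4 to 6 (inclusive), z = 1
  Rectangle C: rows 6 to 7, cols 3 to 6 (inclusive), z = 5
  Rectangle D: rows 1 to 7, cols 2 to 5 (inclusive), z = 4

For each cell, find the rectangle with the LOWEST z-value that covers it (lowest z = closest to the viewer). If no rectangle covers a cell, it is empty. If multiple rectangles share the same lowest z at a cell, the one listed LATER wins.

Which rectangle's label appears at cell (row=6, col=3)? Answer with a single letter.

Answer: D

Derivation:
Check cell (6,3):
  A: rows 0-1 cols 3-5 -> outside (row miss)
  B: rows 5-6 cols 4-6 -> outside (col miss)
  C: rows 6-7 cols 3-6 z=5 -> covers; best now C (z=5)
  D: rows 1-7 cols 2-5 z=4 -> covers; best now D (z=4)
Winner: D at z=4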